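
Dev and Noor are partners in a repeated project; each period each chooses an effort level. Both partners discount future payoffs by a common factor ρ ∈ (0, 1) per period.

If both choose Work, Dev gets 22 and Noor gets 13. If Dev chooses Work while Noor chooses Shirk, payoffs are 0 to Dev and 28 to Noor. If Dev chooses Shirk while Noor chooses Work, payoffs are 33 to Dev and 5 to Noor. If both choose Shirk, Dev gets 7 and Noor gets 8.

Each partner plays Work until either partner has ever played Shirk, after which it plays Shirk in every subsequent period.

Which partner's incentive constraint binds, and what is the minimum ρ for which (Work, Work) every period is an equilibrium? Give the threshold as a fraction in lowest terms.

Noor; ρ ≥ 3/4

For Dev: deviation gain 33−22 = 11, per-period punishment loss 22−7 = 15. IC gives ρ ≥ 11/26.
For Noor: gain 15, loss 5 per period, so ρ ≥ 15/20 = 3/4.
The tighter constraint is Noor's, so cooperation needs ρ ≥ 3/4.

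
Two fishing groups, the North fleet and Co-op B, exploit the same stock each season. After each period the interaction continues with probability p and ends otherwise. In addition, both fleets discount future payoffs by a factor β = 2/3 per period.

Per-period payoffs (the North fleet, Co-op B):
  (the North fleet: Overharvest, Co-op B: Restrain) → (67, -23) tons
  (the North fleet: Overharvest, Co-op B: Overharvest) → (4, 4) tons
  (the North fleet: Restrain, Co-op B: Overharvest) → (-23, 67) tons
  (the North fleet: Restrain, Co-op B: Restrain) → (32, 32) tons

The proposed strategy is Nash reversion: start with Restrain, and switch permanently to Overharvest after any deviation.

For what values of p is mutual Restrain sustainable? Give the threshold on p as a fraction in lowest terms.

Expected continuation weight on next period's payoff is β·p = 2/3·p, which plays the role of the discount factor.
Cooperation requires 2/3·p ≥ (67−32)/(67−4) = 5/9, hence p ≥ 5/6.

5/6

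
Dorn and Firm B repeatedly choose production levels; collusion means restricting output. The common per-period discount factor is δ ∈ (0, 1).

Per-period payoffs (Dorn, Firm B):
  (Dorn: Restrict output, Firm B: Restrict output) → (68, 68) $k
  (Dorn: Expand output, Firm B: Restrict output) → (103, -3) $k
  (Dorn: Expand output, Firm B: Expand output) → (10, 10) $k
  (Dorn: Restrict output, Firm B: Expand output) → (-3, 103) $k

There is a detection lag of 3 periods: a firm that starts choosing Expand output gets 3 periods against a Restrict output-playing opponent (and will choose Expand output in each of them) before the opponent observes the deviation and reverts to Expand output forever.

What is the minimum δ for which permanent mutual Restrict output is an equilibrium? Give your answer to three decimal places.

0.722

A deviator earns 103 for 3 periods, then 10 forever; cooperating earns 68 forever. Multiplying the IC by (1−δ):
68 ≥ 103(1−δ^3) + 10δ^3, so 93·δ^3 ≥ 35 and δ^3 ≥ 35/93.
δ ≥ (35/93)^(1/3) ≈ 0.722.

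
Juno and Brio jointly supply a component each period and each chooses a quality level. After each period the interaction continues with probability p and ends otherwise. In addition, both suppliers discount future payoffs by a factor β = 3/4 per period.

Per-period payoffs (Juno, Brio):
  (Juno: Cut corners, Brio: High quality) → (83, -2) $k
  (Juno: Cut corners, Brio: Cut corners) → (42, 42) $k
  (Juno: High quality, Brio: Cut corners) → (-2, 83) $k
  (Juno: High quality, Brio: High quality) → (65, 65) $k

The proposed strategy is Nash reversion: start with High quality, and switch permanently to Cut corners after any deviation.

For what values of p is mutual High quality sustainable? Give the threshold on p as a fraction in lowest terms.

24/41

Expected continuation weight on next period's payoff is β·p = 3/4·p, which plays the role of the discount factor.
Cooperation requires 3/4·p ≥ (83−65)/(83−42) = 18/41, hence p ≥ 24/41.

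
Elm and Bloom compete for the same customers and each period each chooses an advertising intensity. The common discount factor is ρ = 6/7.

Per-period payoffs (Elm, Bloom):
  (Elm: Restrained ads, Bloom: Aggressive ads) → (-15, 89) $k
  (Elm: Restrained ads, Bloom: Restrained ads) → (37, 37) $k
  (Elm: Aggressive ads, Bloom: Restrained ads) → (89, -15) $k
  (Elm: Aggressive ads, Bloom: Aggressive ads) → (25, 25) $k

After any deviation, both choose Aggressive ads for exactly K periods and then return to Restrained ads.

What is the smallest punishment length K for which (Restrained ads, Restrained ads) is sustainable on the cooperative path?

9

No profitable deviation requires (37−25)(ρ+…+ρ^K) ≥ 89−37, i.e. ρ+…+ρ^K ≥ 13/3 ≈ 4.3333.
With ρ = 6/7, the partial sums are K=1: 0.8571, K=2: 1.5918, …, K=7: 3.9605, K=8: 4.2519, K=9: 4.5016.
K = 9 is the first length at which the sum reaches 4.3333.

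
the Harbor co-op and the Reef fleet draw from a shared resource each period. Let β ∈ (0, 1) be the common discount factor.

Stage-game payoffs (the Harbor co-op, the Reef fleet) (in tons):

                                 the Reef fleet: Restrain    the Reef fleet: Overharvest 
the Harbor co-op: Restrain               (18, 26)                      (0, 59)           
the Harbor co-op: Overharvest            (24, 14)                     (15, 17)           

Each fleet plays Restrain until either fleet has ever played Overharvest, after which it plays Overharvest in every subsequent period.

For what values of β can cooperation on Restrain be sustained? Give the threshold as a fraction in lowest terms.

For the Harbor co-op: deviation gain 24−18 = 6, per-period punishment loss 18−15 = 3. IC gives β ≥ 6/9 = 2/3.
For the Reef fleet: gain 33, loss 9 per period, so β ≥ 33/42 = 11/14.
The tighter constraint is the Reef fleet's, so cooperation needs β ≥ 11/14.

11/14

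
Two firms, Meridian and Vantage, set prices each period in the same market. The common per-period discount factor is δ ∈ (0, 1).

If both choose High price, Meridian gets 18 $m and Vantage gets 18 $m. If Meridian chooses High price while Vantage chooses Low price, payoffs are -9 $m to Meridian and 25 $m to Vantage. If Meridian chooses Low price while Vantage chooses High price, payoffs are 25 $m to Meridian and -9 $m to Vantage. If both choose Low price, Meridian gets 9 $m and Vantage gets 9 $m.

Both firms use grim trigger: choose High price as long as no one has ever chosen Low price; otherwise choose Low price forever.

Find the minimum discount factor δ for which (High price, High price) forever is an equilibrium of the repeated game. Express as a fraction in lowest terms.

7/16

Under grim trigger the critical discount factor is (T−C)/(T−P) with T = 25, C = 18, P = 9.
δ* = (25−18)/(25−9) = 7/16.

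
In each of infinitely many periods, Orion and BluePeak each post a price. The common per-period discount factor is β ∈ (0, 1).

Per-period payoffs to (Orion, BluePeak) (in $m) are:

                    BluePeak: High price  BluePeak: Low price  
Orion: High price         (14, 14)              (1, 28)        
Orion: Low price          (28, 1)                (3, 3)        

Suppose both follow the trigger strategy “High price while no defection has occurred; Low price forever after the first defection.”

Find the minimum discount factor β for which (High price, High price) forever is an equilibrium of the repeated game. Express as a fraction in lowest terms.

One-period gain from deviating is 28 − 14 = 14. The loss is 14 − 3 = 11 in every subsequent period, with present value 11·β/(1−β).
Deviation is unprofitable when 11·β/(1−β) ≥ 14, i.e. β/(1−β) ≥ 14/11.
Equivalently β ≥ 14/(14+11) = 14/25.

14/25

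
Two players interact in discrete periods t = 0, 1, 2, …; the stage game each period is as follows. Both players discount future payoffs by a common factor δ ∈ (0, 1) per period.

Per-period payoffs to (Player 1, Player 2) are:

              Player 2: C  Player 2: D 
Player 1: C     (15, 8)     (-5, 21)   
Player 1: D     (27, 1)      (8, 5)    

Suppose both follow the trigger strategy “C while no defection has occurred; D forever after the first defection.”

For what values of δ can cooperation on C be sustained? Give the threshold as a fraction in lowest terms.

Player 1: cooperation gives 15 each period; deviation gives 27 once then 8 forever.
  15/(1−δ) ≥ 27 + 8δ/(1−δ) ⇒ δ ≥ 12/19.
Player 2: cooperation gives 8 each period; deviation gives 21 once then 5 forever.
  δ ≥ 13/16.
Both must hold, so the binding constraint is Player 2's: δ ≥ 13/16.

13/16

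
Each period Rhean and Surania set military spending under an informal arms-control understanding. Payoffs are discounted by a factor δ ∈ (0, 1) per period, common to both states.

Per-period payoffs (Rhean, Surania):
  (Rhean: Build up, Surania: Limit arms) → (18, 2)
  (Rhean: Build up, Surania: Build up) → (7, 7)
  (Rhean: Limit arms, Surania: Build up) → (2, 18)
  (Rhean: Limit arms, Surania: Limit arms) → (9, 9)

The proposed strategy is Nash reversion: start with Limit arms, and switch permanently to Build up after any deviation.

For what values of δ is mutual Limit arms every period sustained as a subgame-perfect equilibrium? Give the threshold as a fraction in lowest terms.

Cooperation forever yields 9 each period: 9/(1−δ).
Deviating yields 18 once, then 7 forever: 18 + 7δ/(1−δ).
No profitable deviation requires 9/(1−δ) ≥ 18 + 7δ/(1−δ).
Multiplying by (1−δ): 9 ≥ 18(1−δ) + 7δ = 18 − 11δ.
So 11δ ≥ 9, i.e. δ ≥ 9/11.

9/11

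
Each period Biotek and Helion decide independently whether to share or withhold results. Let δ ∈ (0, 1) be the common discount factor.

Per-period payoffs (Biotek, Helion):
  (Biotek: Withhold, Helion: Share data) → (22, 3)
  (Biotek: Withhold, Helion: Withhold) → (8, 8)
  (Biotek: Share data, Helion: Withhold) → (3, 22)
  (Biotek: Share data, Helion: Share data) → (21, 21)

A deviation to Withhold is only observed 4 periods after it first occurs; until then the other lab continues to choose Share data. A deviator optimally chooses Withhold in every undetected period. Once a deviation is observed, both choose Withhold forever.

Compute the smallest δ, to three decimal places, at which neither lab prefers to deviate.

0.517

The best deviation is to choose Withhold for all 4 undetected periods, earning 22 each, then 8 forever once detected.
Deviation value: 22(1−δ^4)/(1−δ) + 8δ^4/(1−δ); cooperation value: 21/(1−δ).
IC: 21 ≥ 22(1−δ^4) + 8δ^4 = 22 − 14δ^4.
So δ^4 ≥ 1/14, giving δ ≥ (1/14)^(1/4) ≈ 0.517.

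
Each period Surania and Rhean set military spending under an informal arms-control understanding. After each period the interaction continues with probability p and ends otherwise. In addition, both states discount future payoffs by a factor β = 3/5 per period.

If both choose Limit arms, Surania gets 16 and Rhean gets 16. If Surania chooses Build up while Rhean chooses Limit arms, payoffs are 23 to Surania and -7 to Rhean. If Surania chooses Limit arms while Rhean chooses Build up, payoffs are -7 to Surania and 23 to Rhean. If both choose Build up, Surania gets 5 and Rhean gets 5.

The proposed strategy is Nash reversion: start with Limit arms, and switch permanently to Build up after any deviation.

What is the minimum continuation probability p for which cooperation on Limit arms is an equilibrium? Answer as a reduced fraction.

Expected continuation weight on next period's payoff is β·p = 3/5·p, which plays the role of the discount factor.
Cooperation requires 3/5·p ≥ (23−16)/(23−5) = 7/18, hence p ≥ 35/54.

35/54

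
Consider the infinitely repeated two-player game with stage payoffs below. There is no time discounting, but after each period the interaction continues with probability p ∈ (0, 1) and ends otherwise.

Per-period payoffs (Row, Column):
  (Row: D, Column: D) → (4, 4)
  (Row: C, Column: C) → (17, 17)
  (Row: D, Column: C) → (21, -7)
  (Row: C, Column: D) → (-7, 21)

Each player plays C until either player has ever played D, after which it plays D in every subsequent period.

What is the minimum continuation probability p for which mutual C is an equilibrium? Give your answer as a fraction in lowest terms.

With no time discounting, the continuation probability p plays the role of the discount factor.
Grim-trigger IC: 17/(1−p) ≥ 21 + 4p/(1−p) ⇒ p ≥ (21−17)/(21−4) = 4/17.

4/17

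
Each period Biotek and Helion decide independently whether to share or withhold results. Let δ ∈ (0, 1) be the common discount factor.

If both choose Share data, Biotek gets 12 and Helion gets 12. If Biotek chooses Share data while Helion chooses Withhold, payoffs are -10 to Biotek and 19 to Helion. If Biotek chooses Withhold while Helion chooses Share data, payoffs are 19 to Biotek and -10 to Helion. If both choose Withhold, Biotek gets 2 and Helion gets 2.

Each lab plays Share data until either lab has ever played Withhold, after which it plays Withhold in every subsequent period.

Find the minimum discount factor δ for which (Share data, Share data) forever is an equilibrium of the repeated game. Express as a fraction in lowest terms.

7/17

12/(1−δ) ≥ 19 + 2δ/(1−δ)
12 ≥ 19 − 17δ
δ ≥ 7/17.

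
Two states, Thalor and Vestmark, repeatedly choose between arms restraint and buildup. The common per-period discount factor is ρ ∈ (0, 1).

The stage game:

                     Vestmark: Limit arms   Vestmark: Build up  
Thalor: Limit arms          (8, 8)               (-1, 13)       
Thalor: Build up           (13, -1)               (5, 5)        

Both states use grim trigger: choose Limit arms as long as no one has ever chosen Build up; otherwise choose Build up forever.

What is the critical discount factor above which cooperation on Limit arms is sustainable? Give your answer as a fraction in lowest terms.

5/8

Cooperation forever yields 8 each period: 8/(1−ρ).
Deviating yields 13 once, then 5 forever: 13 + 5ρ/(1−ρ).
No profitable deviation requires 8/(1−ρ) ≥ 13 + 5ρ/(1−ρ).
Multiplying by (1−ρ): 8 ≥ 13(1−ρ) + 5ρ = 13 − 8ρ.
So 8ρ ≥ 5, i.e. ρ ≥ 5/8.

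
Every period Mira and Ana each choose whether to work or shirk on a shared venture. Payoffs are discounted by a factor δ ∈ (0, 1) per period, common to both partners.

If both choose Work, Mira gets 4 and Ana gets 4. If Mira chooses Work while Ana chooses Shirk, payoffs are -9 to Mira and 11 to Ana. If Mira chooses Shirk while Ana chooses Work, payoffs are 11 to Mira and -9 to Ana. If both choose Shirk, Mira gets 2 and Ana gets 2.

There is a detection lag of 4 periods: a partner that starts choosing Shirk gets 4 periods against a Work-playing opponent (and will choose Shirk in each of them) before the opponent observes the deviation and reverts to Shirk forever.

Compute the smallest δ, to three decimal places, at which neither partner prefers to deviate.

The best deviation is to choose Shirk for all 4 undetected periods, earning 11 each, then 2 forever once detected.
Deviation value: 11(1−δ^4)/(1−δ) + 2δ^4/(1−δ); cooperation value: 4/(1−δ).
IC: 4 ≥ 11(1−δ^4) + 2δ^4 = 11 − 9δ^4.
So δ^4 ≥ 7/9, giving δ ≥ (7/9)^(1/4) ≈ 0.939.

0.939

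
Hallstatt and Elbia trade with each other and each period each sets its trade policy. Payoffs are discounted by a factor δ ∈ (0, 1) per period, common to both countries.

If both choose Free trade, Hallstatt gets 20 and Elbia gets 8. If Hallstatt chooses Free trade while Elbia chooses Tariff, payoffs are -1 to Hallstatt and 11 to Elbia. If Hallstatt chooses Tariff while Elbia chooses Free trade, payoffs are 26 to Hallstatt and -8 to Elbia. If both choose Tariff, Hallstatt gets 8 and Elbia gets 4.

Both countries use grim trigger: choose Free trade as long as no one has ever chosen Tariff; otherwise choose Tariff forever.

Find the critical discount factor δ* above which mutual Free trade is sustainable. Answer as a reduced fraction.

3/7

For Hallstatt: deviation gain 26−20 = 6, per-period punishment loss 20−8 = 12. IC gives δ ≥ 6/18 = 1/3.
For Elbia: gain 3, loss 4 per period, so δ ≥ 3/7.
The tighter constraint is Elbia's, so cooperation needs δ ≥ 3/7.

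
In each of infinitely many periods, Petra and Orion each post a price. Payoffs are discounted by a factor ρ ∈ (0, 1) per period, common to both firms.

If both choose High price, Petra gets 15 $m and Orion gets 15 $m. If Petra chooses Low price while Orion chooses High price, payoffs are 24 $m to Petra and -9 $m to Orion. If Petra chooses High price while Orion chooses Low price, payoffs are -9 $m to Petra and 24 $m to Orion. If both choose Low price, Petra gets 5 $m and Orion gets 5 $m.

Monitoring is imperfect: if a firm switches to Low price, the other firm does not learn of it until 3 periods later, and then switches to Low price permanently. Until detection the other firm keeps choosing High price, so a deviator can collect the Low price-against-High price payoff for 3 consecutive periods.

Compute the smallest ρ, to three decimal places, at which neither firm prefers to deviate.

A deviator earns 24 for 3 periods, then 5 forever; cooperating earns 15 forever. Multiplying the IC by (1−ρ):
15 ≥ 24(1−ρ^3) + 5ρ^3, so 19·ρ^3 ≥ 9 and ρ^3 ≥ 9/19.
ρ ≥ (9/19)^(1/3) ≈ 0.780.

0.780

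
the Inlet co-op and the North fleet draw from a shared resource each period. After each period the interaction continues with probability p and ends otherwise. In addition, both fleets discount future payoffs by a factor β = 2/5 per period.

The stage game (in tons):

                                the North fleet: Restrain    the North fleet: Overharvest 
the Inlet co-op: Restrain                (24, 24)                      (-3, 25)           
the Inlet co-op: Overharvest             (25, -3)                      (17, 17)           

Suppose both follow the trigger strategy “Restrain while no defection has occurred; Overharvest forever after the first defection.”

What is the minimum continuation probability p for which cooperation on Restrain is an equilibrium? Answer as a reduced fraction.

With continuation probability p and discount β, the effective per-period discount factor is βp.
Grim-trigger IC: βp ≥ (25−24)/(25−17) = 1/8.
So p ≥ (1/8)/(2/5) = 5/16.

5/16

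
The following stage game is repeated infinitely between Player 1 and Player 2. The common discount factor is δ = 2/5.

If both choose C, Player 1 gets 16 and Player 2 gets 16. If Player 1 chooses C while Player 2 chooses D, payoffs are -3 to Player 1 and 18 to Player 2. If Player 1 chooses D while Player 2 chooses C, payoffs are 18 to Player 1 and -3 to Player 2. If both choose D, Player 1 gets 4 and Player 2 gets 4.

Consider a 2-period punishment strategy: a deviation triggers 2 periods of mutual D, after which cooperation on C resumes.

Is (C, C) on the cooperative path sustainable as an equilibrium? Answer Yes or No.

IC: δ+…+δ^2 ≥ (18−16)/(16−4) = 1/6.
At δ = 2/5: partial sum = 0.5600 ≥ 0.1667. Cooperation sustainable.

Yes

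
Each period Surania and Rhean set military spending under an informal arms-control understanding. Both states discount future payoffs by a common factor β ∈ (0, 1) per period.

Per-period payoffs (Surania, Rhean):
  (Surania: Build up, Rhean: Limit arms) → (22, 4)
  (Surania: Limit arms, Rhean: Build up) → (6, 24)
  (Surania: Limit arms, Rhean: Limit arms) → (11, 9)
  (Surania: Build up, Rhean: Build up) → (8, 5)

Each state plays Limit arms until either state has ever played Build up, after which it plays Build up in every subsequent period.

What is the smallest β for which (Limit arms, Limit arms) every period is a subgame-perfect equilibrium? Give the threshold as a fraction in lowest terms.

15/19

For Surania: deviation gain 22−11 = 11, per-period punishment loss 11−8 = 3. IC gives β ≥ 11/14.
For Rhean: gain 15, loss 4 per period, so β ≥ 15/19.
The tighter constraint is Rhean's, so cooperation needs β ≥ 15/19.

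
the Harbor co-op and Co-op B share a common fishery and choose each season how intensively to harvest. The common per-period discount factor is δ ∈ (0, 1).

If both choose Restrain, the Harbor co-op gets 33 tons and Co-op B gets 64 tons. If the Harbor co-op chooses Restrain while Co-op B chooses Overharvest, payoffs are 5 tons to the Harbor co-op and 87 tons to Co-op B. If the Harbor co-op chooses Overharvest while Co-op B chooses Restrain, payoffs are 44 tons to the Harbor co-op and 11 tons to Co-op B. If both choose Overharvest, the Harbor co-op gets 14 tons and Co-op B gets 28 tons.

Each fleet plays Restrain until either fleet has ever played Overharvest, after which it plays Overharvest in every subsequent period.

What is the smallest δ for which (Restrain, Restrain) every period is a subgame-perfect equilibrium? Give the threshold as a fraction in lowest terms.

23/59

the Harbor co-op's threshold: (44−33)/(44−14) = 11/30.
Co-op B's threshold: (87−64)/(87−28) = 23/59.
11/30 < 23/59, so Co-op B binds and δ* = 23/59.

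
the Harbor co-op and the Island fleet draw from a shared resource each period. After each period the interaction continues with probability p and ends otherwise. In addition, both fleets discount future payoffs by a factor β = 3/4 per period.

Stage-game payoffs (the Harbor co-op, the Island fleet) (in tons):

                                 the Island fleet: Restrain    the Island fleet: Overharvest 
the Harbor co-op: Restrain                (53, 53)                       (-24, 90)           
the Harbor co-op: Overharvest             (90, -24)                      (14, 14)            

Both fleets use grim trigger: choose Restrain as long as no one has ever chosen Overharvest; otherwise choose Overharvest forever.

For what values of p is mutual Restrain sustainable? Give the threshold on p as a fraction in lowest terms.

With continuation probability p and discount β, the effective per-period discount factor is βp.
Grim-trigger IC: βp ≥ (90−53)/(90−14) = 37/76.
So p ≥ (37/76)/(3/4) = 37/57.

37/57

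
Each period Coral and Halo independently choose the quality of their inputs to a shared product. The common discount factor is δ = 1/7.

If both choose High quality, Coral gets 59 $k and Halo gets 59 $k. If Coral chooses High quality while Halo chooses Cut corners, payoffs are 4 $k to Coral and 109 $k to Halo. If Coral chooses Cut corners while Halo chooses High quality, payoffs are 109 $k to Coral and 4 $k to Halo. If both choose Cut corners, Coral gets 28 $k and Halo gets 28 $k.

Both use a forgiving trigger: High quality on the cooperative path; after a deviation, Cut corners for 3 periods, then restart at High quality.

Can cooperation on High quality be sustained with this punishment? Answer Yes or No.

No

A one-shot deviation gives 109 now, then 28 for 3 periods, then back to 59.
Gain from deviating: (109−59) today; loss: (59−28) in each of the next 3 periods.
No-deviation condition: (59−28)(δ+…+δ^3) ≥ 109−59, i.e. δ+…+δ^3 ≥ 50/31.
At δ = 1/7: δ+…+δ^3 = 0.1662 < 1.6129.
So cooperation is not sustainable.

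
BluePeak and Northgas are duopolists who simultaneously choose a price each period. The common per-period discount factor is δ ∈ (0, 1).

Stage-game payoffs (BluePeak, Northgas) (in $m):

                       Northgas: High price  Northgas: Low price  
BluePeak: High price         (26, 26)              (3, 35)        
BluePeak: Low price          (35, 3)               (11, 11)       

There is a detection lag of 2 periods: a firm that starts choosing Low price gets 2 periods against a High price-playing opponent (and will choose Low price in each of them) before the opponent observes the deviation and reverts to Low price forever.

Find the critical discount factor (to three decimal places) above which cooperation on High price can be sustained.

The best deviation is to choose Low price for all 2 undetected periods, earning 35 each, then 11 forever once detected.
Deviation value: 35(1−δ^2)/(1−δ) + 11δ^2/(1−δ); cooperation value: 26/(1−δ).
IC: 26 ≥ 35(1−δ^2) + 11δ^2 = 35 − 24δ^2.
So δ^2 ≥ 9/24 = 3/8, giving δ ≥ (3/8)^(1/2) ≈ 0.612.

0.612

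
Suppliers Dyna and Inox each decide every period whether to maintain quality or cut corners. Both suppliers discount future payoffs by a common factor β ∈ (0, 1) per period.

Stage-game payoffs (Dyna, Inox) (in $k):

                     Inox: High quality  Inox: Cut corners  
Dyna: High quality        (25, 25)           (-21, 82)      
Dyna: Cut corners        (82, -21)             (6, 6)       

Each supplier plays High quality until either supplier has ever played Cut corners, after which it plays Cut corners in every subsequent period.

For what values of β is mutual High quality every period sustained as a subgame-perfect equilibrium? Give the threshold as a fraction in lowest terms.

3/4

Cooperation forever yields 25 each period: 25/(1−β).
Deviating yields 82 once, then 6 forever: 82 + 6β/(1−β).
No profitable deviation requires 25/(1−β) ≥ 82 + 6β/(1−β).
Multiplying by (1−β): 25 ≥ 82(1−β) + 6β = 82 − 76β.
So 76β ≥ 57, i.e. β ≥ 57/76 = 3/4.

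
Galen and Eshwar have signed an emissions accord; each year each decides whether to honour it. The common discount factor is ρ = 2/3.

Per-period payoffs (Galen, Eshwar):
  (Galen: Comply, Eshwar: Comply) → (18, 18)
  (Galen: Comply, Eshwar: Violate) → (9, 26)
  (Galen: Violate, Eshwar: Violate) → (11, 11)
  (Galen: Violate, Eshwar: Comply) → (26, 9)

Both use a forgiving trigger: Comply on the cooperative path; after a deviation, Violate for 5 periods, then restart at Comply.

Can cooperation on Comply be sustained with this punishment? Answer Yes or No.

Yes

IC: ρ+…+ρ^5 ≥ (26−18)/(18−11) = 8/7.
At ρ = 2/3: partial sum = 1.7366 ≥ 1.1429. Cooperation sustainable.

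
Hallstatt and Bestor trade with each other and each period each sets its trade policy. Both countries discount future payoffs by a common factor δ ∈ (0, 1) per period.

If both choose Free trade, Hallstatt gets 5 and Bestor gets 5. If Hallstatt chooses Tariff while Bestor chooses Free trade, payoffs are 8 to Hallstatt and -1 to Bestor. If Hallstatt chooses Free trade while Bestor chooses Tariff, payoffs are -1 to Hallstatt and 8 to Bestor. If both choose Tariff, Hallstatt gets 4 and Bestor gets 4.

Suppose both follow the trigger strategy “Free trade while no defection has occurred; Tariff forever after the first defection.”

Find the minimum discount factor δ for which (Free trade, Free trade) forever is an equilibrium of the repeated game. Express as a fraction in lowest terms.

3/4

One-period gain from deviating is 8 − 5 = 3. The loss is 5 − 4 = 1 in every subsequent period, with present value 1·δ/(1−δ).
Deviation is unprofitable when 1·δ/(1−δ) ≥ 3, i.e. δ/(1−δ) ≥ 3.
Equivalently δ ≥ 3/(3+1) = 3/4.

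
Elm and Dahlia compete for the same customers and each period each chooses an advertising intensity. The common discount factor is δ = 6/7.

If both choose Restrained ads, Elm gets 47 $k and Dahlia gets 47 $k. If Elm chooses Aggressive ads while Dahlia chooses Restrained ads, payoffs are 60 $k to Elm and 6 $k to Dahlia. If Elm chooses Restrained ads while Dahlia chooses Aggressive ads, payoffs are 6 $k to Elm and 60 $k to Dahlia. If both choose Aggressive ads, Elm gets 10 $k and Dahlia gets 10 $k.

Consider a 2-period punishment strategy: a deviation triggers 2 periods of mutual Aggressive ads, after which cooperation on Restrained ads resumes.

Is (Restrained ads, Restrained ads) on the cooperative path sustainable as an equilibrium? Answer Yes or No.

Yes

Comparing payoff streams over the 3 periods until play realigns: cooperate → 47(1+δ+…+δ^2); deviate → 60 + 10(δ+…+δ^2).
Cooperation is sustained iff (47−10)(δ+…+δ^2) ≥ 60−47.
δ+…+δ^2 = 6/7·(1−(6/7)^2)/(1−6/7) = 1.5918, and (60−47)/(47−10) = 0.3514.
1.5918 ≥ 0.3514, so cooperation is sustainable.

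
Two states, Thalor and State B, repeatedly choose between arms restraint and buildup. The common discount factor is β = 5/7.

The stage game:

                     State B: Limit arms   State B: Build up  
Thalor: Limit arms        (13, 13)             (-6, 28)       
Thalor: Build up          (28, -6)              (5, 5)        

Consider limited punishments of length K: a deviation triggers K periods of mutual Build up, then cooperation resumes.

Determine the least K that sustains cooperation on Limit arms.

5

IC: β(1−β^K)/(1−β) ≥ (28−13)/(13−5) = 15/8.
With β = 5/7: need 1 − β^K ≥ 15/8·(1−5/7)/(5/7), i.e. β^K ≤ 0.2500.
Since (5/7)^4 = 0.2603 and (5/7)^5 = 0.1859, the smallest such K is 5.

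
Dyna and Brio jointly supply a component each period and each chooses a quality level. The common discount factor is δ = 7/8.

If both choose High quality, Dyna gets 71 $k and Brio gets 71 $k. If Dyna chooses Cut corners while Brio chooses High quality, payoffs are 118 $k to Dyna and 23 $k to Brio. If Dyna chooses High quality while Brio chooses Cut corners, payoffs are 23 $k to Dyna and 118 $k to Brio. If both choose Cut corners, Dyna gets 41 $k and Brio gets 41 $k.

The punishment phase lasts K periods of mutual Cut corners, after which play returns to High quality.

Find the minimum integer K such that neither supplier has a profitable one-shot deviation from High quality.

2

Need Σ_{k=1}^{K} δ^k ≥ (118−71)/(71−41) = 1.5667 at δ = 7/8.
At K = 1 the sum is 0.8750 < 1.5667; at K = 2 it is 1.6406 ≥ 1.5667.
So the minimum punishment length is K = 2.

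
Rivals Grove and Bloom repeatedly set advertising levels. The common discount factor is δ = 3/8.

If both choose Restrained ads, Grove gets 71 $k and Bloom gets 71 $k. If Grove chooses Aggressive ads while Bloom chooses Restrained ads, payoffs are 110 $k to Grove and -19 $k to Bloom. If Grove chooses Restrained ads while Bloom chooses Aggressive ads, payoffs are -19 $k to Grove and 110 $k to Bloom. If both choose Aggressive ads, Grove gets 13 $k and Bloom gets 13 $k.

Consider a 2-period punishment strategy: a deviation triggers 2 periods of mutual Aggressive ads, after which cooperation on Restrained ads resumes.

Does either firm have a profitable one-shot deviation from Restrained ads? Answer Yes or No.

Comparing payoff streams over the 3 periods until play realigns: cooperate → 71(1+δ+…+δ^2); deviate → 110 + 13(δ+…+δ^2).
Cooperation is sustained iff (71−13)(δ+…+δ^2) ≥ 110−71.
δ+…+δ^2 = 3/8·(1−(3/8)^2)/(1−3/8) = 0.5156, and (110−71)/(71−13) = 0.6724.
0.5156 < 0.6724, so cooperation is not sustainable.

Yes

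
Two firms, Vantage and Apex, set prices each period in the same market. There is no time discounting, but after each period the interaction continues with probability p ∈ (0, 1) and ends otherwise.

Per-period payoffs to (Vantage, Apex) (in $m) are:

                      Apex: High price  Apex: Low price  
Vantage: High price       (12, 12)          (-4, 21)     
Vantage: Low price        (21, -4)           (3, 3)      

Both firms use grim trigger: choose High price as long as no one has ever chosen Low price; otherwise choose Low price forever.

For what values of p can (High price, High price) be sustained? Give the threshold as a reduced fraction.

Expected cooperation value is 12 + p·12 + p²·12 + … = 12/(1−p); deviation gives 21 + p·3/(1−p).
12 ≥ 21(1−p) + 3p ⇒ 18p ≥ 9 ⇒ p ≥ 9/18 = 1/2.

1/2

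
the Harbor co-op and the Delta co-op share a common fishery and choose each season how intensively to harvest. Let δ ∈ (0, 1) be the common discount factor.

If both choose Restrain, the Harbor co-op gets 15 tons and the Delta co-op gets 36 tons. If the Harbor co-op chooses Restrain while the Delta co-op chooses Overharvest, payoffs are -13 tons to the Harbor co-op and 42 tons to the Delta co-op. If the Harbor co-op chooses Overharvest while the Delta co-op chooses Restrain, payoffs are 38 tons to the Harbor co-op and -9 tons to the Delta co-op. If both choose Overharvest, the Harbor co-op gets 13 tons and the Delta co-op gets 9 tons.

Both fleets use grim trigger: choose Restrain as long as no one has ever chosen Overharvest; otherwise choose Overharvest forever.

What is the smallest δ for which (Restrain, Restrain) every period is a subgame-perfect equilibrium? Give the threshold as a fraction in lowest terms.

23/25

the Harbor co-op's threshold: (38−15)/(38−13) = 23/25.
the Delta co-op's threshold: (42−36)/(42−9) = 2/11.
23/25 > 2/11, so the Harbor co-op binds and δ* = 23/25.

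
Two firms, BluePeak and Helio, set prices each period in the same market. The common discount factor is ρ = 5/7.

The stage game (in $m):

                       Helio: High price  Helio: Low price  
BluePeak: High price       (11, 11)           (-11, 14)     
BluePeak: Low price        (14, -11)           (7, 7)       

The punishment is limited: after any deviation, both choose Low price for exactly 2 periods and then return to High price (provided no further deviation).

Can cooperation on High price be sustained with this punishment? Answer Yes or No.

Yes

Comparing payoff streams over the 3 periods until play realigns: cooperate → 11(1+ρ+…+ρ^2); deviate → 14 + 7(ρ+…+ρ^2).
Cooperation is sustained iff (11−7)(ρ+…+ρ^2) ≥ 14−11.
ρ+…+ρ^2 = 5/7·(1−(5/7)^2)/(1−5/7) = 1.2245, and (14−11)/(11−7) = 0.7500.
1.2245 ≥ 0.7500, so cooperation is sustainable.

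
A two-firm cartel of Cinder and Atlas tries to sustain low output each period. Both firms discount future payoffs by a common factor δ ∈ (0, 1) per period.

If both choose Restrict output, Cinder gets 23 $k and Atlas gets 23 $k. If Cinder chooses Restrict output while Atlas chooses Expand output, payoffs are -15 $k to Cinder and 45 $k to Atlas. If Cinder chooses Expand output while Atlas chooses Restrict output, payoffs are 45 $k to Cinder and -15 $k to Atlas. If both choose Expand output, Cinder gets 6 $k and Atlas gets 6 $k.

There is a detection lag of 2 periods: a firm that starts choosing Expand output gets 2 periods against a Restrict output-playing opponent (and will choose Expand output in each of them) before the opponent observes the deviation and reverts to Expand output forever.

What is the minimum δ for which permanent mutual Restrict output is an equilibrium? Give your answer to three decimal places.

0.751

Deviating for the 2 undetected periods gains 45−23 = 22 per period over cooperation, then loses 23−6 = 17 per period forever once punishment starts.
Gain: 22(1 + δ + … + δ^1); loss: 17·δ^2/(1−δ).
No profitable deviation ⇔ 22(1−δ^2) ≤ 17·δ^2, i.e. δ^2 ≥ 22/(22+17) = 22/39.
Hence δ ≥ (22/39)^(1/2) ≈ 0.751.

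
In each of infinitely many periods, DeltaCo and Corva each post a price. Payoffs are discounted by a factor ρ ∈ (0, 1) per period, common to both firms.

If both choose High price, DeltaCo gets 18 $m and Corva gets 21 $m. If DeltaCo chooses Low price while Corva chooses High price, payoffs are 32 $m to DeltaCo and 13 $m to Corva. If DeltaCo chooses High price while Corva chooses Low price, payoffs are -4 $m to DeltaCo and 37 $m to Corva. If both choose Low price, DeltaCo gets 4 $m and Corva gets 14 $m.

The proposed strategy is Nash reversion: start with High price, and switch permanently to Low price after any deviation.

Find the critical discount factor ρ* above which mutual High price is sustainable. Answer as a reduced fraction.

16/23

DeltaCo: cooperation gives 18 each period; deviation gives 32 once then 4 forever.
  18/(1−ρ) ≥ 32 + 4ρ/(1−ρ) ⇒ ρ ≥ 14/28 = 1/2.
Corva: cooperation gives 21 each period; deviation gives 37 once then 14 forever.
  ρ ≥ 16/23.
Both must hold, so the binding constraint is Corva's: ρ ≥ 16/23.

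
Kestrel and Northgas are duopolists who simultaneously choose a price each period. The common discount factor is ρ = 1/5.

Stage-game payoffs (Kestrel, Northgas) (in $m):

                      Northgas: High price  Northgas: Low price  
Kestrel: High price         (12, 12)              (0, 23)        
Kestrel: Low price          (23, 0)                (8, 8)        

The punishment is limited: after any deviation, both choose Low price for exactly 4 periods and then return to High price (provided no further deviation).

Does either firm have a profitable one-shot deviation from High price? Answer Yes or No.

Yes

IC: ρ+…+ρ^4 ≥ (23−12)/(12−8) = 11/4.
At ρ = 1/5: partial sum = 0.2496 < 2.7500. Cooperation not sustainable.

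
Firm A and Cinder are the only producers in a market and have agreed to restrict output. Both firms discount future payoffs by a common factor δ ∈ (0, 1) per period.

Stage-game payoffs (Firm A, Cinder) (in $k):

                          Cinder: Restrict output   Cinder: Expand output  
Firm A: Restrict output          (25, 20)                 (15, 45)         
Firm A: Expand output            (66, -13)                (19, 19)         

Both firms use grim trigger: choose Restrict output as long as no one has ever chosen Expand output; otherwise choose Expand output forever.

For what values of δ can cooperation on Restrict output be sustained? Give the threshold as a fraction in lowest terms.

25/26

For Firm A: deviation gain 66−25 = 41, per-period punishment loss 25−19 = 6. IC gives δ ≥ 41/47.
For Cinder: gain 25, loss 1 per period, so δ ≥ 25/26.
The tighter constraint is Cinder's, so cooperation needs δ ≥ 25/26.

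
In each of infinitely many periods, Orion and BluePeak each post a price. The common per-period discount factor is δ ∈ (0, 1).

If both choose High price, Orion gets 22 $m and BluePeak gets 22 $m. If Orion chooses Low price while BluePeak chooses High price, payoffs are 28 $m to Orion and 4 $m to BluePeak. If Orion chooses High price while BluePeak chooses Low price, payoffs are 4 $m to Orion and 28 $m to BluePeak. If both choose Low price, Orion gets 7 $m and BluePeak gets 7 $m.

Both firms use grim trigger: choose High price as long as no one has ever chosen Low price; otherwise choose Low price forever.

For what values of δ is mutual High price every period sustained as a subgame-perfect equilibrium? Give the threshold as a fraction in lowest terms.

2/7

Under grim trigger the critical discount factor is (T−C)/(T−P) with T = 28, C = 22, P = 7.
δ* = (28−22)/(28−7) = 6/21 = 2/7.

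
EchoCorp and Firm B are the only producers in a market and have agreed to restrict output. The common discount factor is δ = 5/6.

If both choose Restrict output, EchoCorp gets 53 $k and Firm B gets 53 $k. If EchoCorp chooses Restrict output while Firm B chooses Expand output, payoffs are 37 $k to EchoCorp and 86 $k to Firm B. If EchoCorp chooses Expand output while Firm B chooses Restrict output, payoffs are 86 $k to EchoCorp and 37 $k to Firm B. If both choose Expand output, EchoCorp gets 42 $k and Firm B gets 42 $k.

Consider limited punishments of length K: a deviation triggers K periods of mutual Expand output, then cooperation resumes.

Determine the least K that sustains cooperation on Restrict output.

IC: δ(1−δ^K)/(1−δ) ≥ (86−53)/(53−42) = 3.
With δ = 5/6: need 1 − δ^K ≥ 3·(1−5/6)/(5/6), i.e. δ^K ≤ 0.4000.
Since (5/6)^5 = 0.4019 and (5/6)^6 = 0.3349, the smallest such K is 6.

6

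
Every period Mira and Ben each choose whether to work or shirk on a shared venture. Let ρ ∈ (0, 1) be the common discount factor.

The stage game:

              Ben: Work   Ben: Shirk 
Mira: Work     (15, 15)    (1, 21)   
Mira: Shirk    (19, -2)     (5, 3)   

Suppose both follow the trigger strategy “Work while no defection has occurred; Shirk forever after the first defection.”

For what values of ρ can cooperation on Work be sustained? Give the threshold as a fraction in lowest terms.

For Mira: deviation gain 19−15 = 4, per-period punishment loss 15−5 = 10. IC gives ρ ≥ 4/14 = 2/7.
For Ben: gain 6, loss 12 per period, so ρ ≥ 6/18 = 1/3.
The tighter constraint is Ben's, so cooperation needs ρ ≥ 1/3.

1/3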